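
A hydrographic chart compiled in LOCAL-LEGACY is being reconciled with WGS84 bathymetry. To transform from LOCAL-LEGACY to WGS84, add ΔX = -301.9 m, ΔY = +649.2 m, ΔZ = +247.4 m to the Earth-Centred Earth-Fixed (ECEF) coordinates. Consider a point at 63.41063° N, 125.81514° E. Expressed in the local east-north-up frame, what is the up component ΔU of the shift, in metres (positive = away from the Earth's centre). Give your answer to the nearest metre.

At φ = 63.41063°, λ = 125.81514°: sin φ = 0.894237, cos φ = 0.447593, sin λ = 0.810909, cos λ = -0.585172.
ΔU = cos φ cos λ·ΔX + cos φ sin λ·ΔY + sin φ·ΔZ = (0.447593)(-0.585172)(-301.9) + (0.447593)(0.810909)(649.2) + (0.894237)(247.4) = 535.94 m.

ΔU = 536 m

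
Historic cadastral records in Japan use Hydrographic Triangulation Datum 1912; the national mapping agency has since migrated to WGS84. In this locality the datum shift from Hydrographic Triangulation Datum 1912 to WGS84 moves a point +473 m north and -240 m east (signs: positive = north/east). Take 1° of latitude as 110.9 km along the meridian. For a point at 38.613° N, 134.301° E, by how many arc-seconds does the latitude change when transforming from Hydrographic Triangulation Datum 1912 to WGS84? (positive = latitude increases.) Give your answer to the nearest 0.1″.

1° of latitude = 110.9 km, so Δφ = 473.0 / 110900 = 0.0042651° = 15.354″.

Δφ = 15.4″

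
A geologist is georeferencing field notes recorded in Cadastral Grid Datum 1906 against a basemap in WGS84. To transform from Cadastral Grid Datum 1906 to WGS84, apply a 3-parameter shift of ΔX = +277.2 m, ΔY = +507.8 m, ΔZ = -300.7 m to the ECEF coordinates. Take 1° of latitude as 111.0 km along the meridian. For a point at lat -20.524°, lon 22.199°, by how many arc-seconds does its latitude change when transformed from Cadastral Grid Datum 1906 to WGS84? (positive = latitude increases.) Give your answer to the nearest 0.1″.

Δφ = -4.0″

sin φ = -0.350600, cos φ = 0.936525, sin λ = 0.377825, cos λ = 0.925877.
North component: ΔN = −sin φ cos λ·ΔX − sin φ sin λ·ΔY + cos φ·ΔZ = −(-0.350600)(0.925877)(277.2) − (-0.350600)(0.377825)(507.8) + (0.936525)(-300.7) = -124.36 m.
1° of latitude spans 111000 m, so Δφ = -124.36 / 111000 × 3600 = -4.033″.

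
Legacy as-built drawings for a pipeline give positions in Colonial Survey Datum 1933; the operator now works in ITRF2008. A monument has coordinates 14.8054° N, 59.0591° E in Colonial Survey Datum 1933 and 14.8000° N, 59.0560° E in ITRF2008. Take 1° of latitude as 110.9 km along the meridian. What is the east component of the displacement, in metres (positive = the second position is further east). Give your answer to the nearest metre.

Δφ = 14.8000° − 14.8054° = -0.0054°; Δλ = 59.0560° − 59.0591° = -0.0031°.
ΔN = Δφ × 110900 = -598.9 m; ΔE = Δλ × 110900 × cos(14.8054°) = -0.0031 × 110900 × 0.966799 = -332.4 m.

ΔE = -332 m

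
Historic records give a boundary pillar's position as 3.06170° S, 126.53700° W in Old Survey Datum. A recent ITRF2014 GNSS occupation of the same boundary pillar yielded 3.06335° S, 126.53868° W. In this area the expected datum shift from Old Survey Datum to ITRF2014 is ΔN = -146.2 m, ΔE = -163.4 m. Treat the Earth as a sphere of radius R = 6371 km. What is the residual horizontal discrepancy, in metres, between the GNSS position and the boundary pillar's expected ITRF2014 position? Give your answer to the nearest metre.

44 m

Observed coordinate differences: Δφ = -0.00165°, Δλ = -0.00168°.
Converting to metres (1° lat = 111195 m, cos φ = 0.998573): observed ΔN = -183.5 m, observed ΔE = -186.5 m.
Subtracting the expected shift leaves a residual of -183.5 − (-146.2) = -37.3 m north and -186.5 − (-163.4) = -23.1 m east.
Residual distance = √((-37.3)² + (-23.1)²) = 43.9 m.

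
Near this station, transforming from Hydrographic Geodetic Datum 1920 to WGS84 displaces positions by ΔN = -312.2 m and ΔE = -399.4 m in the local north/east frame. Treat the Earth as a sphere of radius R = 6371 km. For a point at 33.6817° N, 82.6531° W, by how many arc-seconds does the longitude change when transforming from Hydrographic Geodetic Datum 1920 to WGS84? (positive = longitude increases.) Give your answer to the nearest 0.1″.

At latitude 33.6817°, cos φ = 0.832131.
One radian of longitude at latitude φ spans R cos φ, so Δλ = ΔE / (R cos φ) = -399.4 / (6371000 × 0.832131) = -7.5337e-05 rad = -15.539″.

Δλ = -15.5″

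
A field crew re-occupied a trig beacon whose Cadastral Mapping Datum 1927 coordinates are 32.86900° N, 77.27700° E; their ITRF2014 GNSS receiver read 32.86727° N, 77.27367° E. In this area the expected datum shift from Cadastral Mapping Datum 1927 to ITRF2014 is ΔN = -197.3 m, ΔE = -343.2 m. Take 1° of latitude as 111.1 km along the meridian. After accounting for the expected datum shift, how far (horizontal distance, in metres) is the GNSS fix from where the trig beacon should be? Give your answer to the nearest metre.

Observed coordinate differences: Δφ = -0.00173°, Δλ = -0.00333°.
Converting to metres (1° lat = 111100 m, cos φ = 0.839914): observed ΔN = -192.2 m, observed ΔE = -310.7 m.
Subtracting the expected shift leaves a residual of -192.2 − (-197.3) = 5.1 m north and -310.7 − (-343.2) = 32.5 m east.
Residual distance = √(5.1² + 32.5²) = 32.9 m.

33 m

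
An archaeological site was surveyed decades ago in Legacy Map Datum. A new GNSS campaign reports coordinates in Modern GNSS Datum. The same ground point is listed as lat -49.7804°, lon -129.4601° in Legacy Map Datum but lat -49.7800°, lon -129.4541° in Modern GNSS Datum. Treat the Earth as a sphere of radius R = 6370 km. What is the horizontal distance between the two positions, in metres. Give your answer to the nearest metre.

Δφ = -49.7800° − -49.7804° = +0.0004°; Δλ = -129.4541° − -129.4601° = +0.0060°.
1° along a meridian = πR/180 = 111177 m.
ΔN = Δφ × 111177 = 44.5 m; ΔE = Δλ × 111177 × cos(-49.7804°) = +0.0060 × 111177 × 0.645719 = 430.7 m.
Distance = √(ΔE² + ΔN²) = √(430.7² + 44.5²) = 433.0 m.

433 m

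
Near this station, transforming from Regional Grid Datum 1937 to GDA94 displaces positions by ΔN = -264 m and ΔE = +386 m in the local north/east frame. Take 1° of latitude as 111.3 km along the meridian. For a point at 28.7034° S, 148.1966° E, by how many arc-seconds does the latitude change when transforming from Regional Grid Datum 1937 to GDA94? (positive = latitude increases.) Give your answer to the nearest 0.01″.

1° of latitude = 111.3 km, so Δφ = -264.0 / 111300 = -0.0023720° = -8.539″.

Δφ = -8.54″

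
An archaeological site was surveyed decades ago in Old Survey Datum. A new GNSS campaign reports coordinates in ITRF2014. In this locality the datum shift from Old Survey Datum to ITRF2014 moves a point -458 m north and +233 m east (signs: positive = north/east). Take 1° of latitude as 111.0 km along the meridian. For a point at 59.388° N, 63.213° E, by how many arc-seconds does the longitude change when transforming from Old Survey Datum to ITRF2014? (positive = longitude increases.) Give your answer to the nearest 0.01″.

At latitude 59.388°, cos φ = 0.509222.
1° of longitude at this latitude = 111.0 × cos φ = 56.52 km, so Δλ = 233.0 / 56523.6 = 0.0041222° = 14.840″.

Δλ = 14.84″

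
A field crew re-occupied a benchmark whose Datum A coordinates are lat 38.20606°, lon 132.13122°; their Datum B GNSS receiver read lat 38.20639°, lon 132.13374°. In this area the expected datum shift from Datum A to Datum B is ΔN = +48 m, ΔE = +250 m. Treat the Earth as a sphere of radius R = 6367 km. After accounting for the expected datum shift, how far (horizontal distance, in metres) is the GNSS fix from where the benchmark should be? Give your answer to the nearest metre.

32 m

Observed coordinate differences: Δφ = +0.00033°, Δλ = +0.00252°.
Converting to metres (1° lat = 111125 m, cos φ = 0.785791): observed ΔN = 36.7 m, observed ΔE = 220.0 m.
Subtracting the expected shift leaves a residual of 36.7 − (48) = -11.3 m north and 220.0 − (250) = -30.0 m east.
Residual distance = √((-11.3)² + (-30.0)²) = 32.0 m.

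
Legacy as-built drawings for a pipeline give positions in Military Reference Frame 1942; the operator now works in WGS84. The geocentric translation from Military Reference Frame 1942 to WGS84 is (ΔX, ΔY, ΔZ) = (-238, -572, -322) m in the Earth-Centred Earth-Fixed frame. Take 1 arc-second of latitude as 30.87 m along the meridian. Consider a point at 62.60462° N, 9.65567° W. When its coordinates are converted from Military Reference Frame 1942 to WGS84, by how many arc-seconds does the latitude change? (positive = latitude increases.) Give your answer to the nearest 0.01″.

sin φ = 0.887852, cos φ = 0.460128, sin λ = -0.167727, cos λ = 0.985834.
North component: ΔN = −sin φ cos λ·ΔX − sin φ sin λ·ΔY + cos φ·ΔZ = −(0.887852)(0.985834)(-238) − (0.887852)(-0.167727)(-572) + (0.460128)(-322) = -25.03 m.
1° of latitude spans 3600 × 30.87 = 111132 m, so Δφ = -25.03 / 111132 × 3600 = -0.811″.

Δφ = -0.81″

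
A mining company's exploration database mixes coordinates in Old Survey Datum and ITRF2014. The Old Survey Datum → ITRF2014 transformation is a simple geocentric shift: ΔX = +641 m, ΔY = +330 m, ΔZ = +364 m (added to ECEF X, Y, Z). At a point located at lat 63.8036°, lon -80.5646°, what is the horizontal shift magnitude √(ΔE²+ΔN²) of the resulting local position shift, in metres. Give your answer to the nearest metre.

774 m

The local east axis at (φ, λ) is (−sin λ, cos λ, 0), so ΔE = −sin(-80.5646°)·641 + cos(-80.5646°)·330 = 686.43 m.
The local north axis is (−sin φ cos λ, −sin φ sin λ, cos φ), giving ΔN = -94.289 + 292.098 + 160.688 = 358.50 m.
Horizontal magnitude = √(ΔE² + ΔN²) = √(686.43² + 358.50²) = 774.40 m.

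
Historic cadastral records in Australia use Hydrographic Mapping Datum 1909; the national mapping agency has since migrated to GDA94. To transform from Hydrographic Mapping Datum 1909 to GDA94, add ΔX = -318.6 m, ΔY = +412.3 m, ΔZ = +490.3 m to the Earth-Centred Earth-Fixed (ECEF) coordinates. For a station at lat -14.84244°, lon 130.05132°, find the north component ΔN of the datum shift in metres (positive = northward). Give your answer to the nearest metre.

At φ = -14.84244°, λ = 130.05132°: sin φ = -0.256162, cos φ = 0.966634, sin λ = 0.765468, cos λ = -0.643474.
ΔN = −sin φ cos λ·ΔX − sin φ sin λ·ΔY + cos φ·ΔZ = −(-0.256162)(-0.643474)(-318.6) − (-0.256162)(0.765468)(412.3) + (0.966634)(490.3) = 607.30 m.

ΔN = 607 m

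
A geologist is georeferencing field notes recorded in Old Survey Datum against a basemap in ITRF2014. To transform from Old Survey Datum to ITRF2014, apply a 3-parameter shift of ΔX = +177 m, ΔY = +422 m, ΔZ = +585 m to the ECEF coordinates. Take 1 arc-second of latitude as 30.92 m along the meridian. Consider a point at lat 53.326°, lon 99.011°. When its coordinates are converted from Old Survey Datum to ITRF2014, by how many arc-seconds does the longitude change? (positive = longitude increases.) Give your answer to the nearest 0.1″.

Δλ = -13.0″

sin φ = 0.802047, cos φ = 0.597261, sin λ = 0.987658, cos λ = -0.156624.
East component: ΔE = −sin λ·ΔX + cos λ·ΔY = −(0.987658)(177) + (-0.156624)(422) = -240.91 m.
1° of latitude spans 3600 × 30.92 = 111312 m; at latitude φ, 1° of longitude spans that × cos φ = 66482.3 m, so Δλ = -240.91 / 66482.3 × 3600 = -13.045″.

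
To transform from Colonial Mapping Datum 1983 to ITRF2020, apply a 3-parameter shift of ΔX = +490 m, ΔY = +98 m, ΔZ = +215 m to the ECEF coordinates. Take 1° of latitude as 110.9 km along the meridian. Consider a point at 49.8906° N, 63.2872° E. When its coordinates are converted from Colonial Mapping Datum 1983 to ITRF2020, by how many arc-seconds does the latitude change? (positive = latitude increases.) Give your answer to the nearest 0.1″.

Δφ = -3.1″

sin φ = 0.764816, cos φ = 0.644249, sin λ = 0.893271, cos λ = 0.449519.
North component: ΔN = −sin φ cos λ·ΔX − sin φ sin λ·ΔY + cos φ·ΔZ = −(0.764816)(0.449519)(490) − (0.764816)(0.893271)(98) + (0.644249)(215) = -96.90 m.
1° of latitude spans 110900 m, so Δφ = -96.90 / 110900 × 3600 = -3.146″.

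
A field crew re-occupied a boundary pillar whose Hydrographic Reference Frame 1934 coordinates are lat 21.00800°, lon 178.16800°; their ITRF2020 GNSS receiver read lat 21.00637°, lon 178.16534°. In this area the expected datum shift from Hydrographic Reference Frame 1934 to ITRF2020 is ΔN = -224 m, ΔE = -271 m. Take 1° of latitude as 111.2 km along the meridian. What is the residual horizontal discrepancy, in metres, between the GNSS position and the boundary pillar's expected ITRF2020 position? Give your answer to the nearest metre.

Observed coordinate differences: Δφ = -0.00163°, Δλ = -0.00266°.
Converting to metres (1° lat = 111200 m, cos φ = 0.933530): observed ΔN = -181.3 m, observed ΔE = -276.1 m.
Subtracting the expected shift leaves a residual of -181.3 − (-224) = 42.7 m north and -276.1 − (-271) = -5.1 m east.
Residual distance = √(42.7² + (-5.1)²) = 43.1 m.

43 m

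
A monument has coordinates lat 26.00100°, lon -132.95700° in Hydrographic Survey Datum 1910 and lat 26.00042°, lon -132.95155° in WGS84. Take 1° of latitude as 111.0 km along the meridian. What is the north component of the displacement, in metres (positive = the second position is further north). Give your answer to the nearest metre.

Δφ = 26.00042° − 26.00100° = -0.00058°; Δλ = -132.95155° − -132.95700° = +0.00545°.
ΔN = Δφ × 111000 = -64.4 m; ΔE = Δλ × 111000 × cos(26.00100°) = +0.00545 × 111000 × 0.898786 = 543.7 m.

ΔN = -64 m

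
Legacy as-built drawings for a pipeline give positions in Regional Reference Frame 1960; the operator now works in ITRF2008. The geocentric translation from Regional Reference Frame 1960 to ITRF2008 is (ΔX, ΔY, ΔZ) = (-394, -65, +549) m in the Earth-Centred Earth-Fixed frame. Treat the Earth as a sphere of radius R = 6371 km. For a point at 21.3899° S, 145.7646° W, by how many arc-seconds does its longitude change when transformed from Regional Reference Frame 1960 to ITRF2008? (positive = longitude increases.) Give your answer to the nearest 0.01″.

Δλ = -5.84″

sin φ = -0.364713, cos φ = 0.931120, sin λ = -0.562594, cos λ = -0.826733.
East component: ΔE = −sin λ·ΔX + cos λ·ΔY = −(-0.562594)(-394) + (-0.826733)(-65) = -167.92 m.
1° of latitude spans πR/180 = 111195 m; at latitude φ, 1° of longitude spans that × cos φ = 103535.8 m, so Δλ = -167.92 / 103535.8 × 3600 = -5.839″.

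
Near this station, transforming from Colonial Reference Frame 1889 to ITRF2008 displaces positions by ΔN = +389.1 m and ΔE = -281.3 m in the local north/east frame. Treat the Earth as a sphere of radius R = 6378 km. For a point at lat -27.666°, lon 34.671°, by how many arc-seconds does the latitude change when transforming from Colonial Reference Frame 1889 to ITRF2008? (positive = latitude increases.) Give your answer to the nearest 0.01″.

Δφ = 12.58″

On a sphere of radius R, 1 rad of latitude = R, so Δφ = ΔN / R = 389.1 / 6378000 = 6.1007e-05 rad = 12.584″.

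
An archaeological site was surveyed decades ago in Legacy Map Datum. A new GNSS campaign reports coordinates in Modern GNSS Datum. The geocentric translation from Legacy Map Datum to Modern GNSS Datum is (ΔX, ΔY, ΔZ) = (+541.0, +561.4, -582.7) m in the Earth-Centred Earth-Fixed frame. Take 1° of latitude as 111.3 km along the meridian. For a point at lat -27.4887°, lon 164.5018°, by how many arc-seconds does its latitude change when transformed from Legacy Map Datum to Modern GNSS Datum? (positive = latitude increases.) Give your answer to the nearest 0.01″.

Δφ = -22.26″

sin φ = -0.461574, cos φ = 0.887102, sin λ = 0.267208, cos λ = -0.963639.
North component: ΔN = −sin φ cos λ·ΔX − sin φ sin λ·ΔY + cos φ·ΔZ = −(-0.461574)(-0.963639)(541.0) − (-0.461574)(0.267208)(561.4) + (0.887102)(-582.7) = -688.30 m.
1° of latitude spans 111300 m, so Δφ = -688.30 / 111300 × 3600 = -22.263″.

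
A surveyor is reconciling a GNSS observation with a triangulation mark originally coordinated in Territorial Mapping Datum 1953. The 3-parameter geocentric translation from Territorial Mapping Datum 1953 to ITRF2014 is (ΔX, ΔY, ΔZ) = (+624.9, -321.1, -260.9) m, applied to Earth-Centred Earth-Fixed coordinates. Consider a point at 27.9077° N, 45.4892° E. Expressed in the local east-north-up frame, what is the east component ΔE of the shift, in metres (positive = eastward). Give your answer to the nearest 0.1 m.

At φ = 27.9077°, λ = 45.4892°: sin φ = 0.468049, cos φ = 0.883703, sin λ = 0.713118, cos λ = 0.701044.
ΔE = −sin λ·ΔX + cos λ·ΔY = −(0.713118)·(624.9) + (0.701044)·(-321.1) = -670.73 m.

ΔE = -670.7 m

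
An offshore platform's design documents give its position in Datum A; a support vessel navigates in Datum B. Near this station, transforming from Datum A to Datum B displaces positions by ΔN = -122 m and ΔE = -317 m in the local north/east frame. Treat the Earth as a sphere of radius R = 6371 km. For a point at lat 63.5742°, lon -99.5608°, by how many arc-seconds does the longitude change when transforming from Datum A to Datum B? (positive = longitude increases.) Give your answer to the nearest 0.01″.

At latitude 63.5742°, cos φ = 0.445038.
One radian of longitude at latitude φ spans R cos φ, so Δλ = ΔE / (R cos φ) = -317.0 / (6371000 × 0.445038) = -1.1180e-04 rad = -23.061″.

Δλ = -23.06″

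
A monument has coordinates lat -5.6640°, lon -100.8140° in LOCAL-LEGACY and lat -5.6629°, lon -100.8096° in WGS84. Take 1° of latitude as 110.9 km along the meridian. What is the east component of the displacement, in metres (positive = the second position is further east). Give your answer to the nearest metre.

ΔE = 486 m

Δφ = -5.6629° − -5.6640° = +0.0011°; Δλ = -100.8096° − -100.8140° = +0.0044°.
ΔN = Δφ × 110900 = 122.0 m; ΔE = Δλ × 110900 × cos(-5.6640°) = +0.0044 × 110900 × 0.995118 = 485.6 m.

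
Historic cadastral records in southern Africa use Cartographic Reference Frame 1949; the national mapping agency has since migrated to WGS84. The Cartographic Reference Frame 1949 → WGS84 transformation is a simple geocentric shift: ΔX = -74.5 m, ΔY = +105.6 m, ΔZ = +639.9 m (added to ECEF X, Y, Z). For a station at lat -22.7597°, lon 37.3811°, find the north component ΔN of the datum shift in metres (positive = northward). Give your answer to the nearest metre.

At φ = -22.7597°, λ = 37.3811°: sin φ = -0.386867, cos φ = 0.922135, sin λ = 0.607114, cos λ = 0.794615.
ΔN = −sin φ cos λ·ΔX − sin φ sin λ·ΔY + cos φ·ΔZ = −(-0.386867)(0.794615)(-74.5) − (-0.386867)(0.607114)(105.6) + (0.922135)(639.9) = 591.97 m.

ΔN = 592 m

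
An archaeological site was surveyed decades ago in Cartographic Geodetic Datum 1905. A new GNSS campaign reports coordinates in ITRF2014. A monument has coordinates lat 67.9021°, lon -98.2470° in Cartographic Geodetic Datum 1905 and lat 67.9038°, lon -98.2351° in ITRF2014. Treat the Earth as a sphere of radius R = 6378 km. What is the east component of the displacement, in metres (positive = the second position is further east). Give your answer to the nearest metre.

ΔE = 498 m

Δφ = 67.9038° − 67.9021° = +0.0017°; Δλ = -98.2351° − -98.2470° = +0.0119°.
1° along a meridian = πR/180 = 111317 m.
ΔN = Δφ × 111317 = 189.2 m; ΔE = Δλ × 111317 × cos(67.9021°) = +0.0119 × 111317 × 0.376190 = 498.3 m.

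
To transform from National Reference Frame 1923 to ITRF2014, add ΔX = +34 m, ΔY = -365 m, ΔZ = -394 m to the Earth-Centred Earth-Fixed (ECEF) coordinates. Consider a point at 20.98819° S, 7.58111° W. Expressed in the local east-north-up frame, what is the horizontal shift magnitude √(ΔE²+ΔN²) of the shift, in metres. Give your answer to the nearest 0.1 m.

492.2 m

At φ = -20.98819°, λ = -7.58111°: sin φ = -0.358176, cos φ = 0.933654, sin λ = -0.131930, cos λ = 0.991259.
ΔE = −sin λ·ΔX + cos λ·ΔY = −(-0.131930)·(34) + (0.991259)·(-365) = -357.32 m.
ΔN = −sin φ cos λ·ΔX − sin φ sin λ·ΔY + cos φ·ΔZ = −(-0.358176)(0.991259)(34) − (-0.358176)(-0.131930)(-365) + (0.933654)(-394) = -338.54 m.
Horizontal magnitude = √(ΔE² + ΔN²) = √((-357.32)² + (-338.54)²) = 492.23 m.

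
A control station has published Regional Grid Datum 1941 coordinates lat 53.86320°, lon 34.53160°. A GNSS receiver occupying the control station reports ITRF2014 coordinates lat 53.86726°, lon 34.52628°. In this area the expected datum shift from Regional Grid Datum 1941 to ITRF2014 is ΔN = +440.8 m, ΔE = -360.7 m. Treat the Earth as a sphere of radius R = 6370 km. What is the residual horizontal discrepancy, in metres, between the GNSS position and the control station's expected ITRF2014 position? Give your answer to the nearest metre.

Observed coordinate differences: Δφ = +0.00406°, Δλ = -0.00532°.
Converting to metres (1° lat = 111177 m, cos φ = 0.589715): observed ΔN = 451.4 m, observed ΔE = -348.8 m.
Subtracting the expected shift leaves a residual of 451.4 − (440.8) = 10.6 m north and -348.8 − (-360.7) = 11.9 m east.
Residual distance = √(10.6² + 11.9²) = 15.9 m.

16 m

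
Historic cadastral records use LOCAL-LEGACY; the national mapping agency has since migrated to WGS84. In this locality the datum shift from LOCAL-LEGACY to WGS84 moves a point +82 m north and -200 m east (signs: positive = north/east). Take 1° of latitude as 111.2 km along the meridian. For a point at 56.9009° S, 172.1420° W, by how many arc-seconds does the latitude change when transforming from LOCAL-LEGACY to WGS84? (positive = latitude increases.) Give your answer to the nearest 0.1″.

Δφ = 2.7″

1° of latitude = 111.2 km, so Δφ = 82.0 / 111200 = 0.0007374° = 2.655″.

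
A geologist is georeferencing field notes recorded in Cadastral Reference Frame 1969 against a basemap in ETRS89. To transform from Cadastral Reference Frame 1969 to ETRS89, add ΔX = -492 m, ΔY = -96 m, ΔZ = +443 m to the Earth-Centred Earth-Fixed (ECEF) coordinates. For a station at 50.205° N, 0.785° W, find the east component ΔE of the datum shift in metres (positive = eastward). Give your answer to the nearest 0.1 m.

ΔE = -102.7 m

The local east axis at (φ, λ) is (−sin λ, cos λ, 0), so ΔE = −sin(-0.785°)·(-492) + cos(-0.785°)·(-96) = -102.73 m.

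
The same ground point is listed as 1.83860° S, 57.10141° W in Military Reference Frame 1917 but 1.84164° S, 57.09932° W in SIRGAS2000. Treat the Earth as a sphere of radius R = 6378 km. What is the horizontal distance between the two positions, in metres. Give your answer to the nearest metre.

Δφ = -1.84164° − -1.83860° = -0.00304°; Δλ = -57.09932° − -57.10141° = +0.00209°.
1° along a meridian = πR/180 = 111317 m.
ΔN = Δφ × 111317 = -338.4 m; ΔE = Δλ × 111317 × cos(-1.83860°) = +0.00209 × 111317 × 0.999485 = 232.5 m.
Distance = √(ΔE² + ΔN²) = √(232.5² + (-338.4)²) = 410.6 m.

411 m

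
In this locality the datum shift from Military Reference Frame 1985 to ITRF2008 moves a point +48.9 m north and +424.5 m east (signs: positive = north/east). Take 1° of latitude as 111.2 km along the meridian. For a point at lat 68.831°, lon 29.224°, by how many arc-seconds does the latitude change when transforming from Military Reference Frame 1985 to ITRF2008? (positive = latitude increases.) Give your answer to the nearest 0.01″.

1° of latitude = 111.2 km, so Δφ = 48.9 / 111200 = 0.0004397° = 1.583″.

Δφ = 1.58″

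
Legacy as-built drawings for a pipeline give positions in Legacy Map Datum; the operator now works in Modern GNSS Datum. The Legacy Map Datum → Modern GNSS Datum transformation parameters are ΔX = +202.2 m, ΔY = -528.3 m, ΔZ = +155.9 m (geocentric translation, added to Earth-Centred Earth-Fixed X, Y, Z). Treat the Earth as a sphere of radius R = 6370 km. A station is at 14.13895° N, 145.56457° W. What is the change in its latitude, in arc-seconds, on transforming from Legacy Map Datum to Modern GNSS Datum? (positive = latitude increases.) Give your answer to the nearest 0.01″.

Δφ = 3.85″

sin φ = 0.244274, cos φ = 0.969706, sin λ = -0.565477, cos λ = -0.824764.
North component: ΔN = −sin φ cos λ·ΔX − sin φ sin λ·ΔY + cos φ·ΔZ = −(0.244274)(-0.824764)(202.2) − (0.244274)(-0.565477)(-528.3) + (0.969706)(155.9) = 118.94 m.
1° of latitude spans πR/180 = 111177 m, so Δφ = 118.94 / 111177 × 3600 = 3.851″.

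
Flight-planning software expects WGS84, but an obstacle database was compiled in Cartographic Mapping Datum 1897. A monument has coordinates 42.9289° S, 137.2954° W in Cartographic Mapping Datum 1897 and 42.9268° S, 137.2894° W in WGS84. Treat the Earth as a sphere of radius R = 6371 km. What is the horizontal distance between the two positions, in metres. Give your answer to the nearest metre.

Δφ = -42.9268° − -42.9289° = +0.0021°; Δλ = -137.2894° − -137.2954° = +0.0060°.
1° along a meridian = πR/180 = 111195 m.
ΔN = Δφ × 111195 = 233.5 m; ΔE = Δλ × 111195 × cos(-42.9289°) = +0.0060 × 111195 × 0.732199 = 488.5 m.
Distance = √(ΔE² + ΔN²) = √(488.5² + 233.5²) = 541.4 m.

541 m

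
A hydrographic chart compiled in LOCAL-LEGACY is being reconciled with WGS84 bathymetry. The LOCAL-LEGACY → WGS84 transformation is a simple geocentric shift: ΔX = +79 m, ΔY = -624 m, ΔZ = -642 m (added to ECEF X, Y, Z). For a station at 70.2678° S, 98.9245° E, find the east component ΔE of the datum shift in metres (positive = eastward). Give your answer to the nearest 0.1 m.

The local east axis at (φ, λ) is (−sin λ, cos λ, 0), so ΔE = −sin(98.9245°)·79 + cos(98.9245°)·(-624) = 18.76 m.

ΔE = 18.8 m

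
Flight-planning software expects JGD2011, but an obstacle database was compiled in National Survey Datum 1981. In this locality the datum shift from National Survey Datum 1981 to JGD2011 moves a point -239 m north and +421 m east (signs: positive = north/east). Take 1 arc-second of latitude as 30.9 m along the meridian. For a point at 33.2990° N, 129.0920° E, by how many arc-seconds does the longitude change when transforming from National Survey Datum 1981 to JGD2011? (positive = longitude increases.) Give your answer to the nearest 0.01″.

Δλ = 16.30″

At latitude 33.2990°, cos φ = 0.835817.
1″ of longitude at this latitude = 30.90 × cos φ = 25.8267 m, so Δλ = 421.0 / 25.8267 = 16.301″.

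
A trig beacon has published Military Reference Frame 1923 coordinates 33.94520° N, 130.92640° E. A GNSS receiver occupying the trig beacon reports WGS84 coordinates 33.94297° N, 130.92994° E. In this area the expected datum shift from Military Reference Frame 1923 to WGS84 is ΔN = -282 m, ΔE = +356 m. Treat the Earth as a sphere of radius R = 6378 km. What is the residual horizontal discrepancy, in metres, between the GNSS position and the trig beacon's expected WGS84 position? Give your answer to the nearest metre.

45 m

Observed coordinate differences: Δφ = -0.00223°, Δλ = +0.00354°.
Converting to metres (1° lat = 111317 m, cos φ = 0.829572): observed ΔN = -248.2 m, observed ΔE = 326.9 m.
Subtracting the expected shift leaves a residual of -248.2 − (-282) = 33.8 m north and 326.9 − (356) = -29.1 m east.
Residual distance = √(33.8² + (-29.1)²) = 44.6 m.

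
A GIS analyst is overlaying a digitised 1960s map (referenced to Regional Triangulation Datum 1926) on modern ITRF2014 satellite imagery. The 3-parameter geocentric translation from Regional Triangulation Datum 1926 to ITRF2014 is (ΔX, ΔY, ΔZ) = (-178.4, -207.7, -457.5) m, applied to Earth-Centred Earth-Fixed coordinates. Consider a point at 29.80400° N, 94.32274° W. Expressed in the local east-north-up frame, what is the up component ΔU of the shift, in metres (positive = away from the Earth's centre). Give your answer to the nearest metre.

ΔU = -36 m

The local up (radial) axis is (cos φ cos λ, cos φ sin λ, sin φ), giving ΔU = 11.668 + 179.715 − 227.393 = -36.01 m.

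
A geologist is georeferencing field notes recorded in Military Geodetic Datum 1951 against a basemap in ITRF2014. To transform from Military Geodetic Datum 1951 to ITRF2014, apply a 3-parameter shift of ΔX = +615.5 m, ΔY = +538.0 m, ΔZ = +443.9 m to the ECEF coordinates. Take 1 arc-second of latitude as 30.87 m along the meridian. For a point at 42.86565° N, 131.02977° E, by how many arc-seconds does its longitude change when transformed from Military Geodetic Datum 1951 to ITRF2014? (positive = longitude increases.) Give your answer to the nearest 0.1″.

Δλ = -36.1″

sin φ = 0.680282, cos φ = 0.732951, sin λ = 0.754369, cos λ = -0.656451.
East component: ΔE = −sin λ·ΔX + cos λ·ΔY = −(0.754369)(615.5) + (-0.656451)(538.0) = -817.48 m.
1° of latitude spans 3600 × 30.87 = 111132 m; at latitude φ, 1° of longitude spans that × cos φ = 81454.3 m, so Δλ = -817.48 / 81454.3 × 3600 = -36.130″.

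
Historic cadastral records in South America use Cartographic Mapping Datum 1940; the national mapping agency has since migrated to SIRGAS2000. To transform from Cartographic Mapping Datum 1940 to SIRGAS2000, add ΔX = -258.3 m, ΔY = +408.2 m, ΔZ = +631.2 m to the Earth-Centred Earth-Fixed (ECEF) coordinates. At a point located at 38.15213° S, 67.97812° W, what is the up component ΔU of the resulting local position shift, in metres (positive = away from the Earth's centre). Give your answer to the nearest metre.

ΔU = -764 m

At φ = -38.15213°, λ = -67.97812°: sin φ = -0.617752, cos φ = 0.786373, sin λ = -0.927041, cos λ = 0.374961.
ΔU = cos φ cos λ·ΔX + cos φ sin λ·ΔY + sin φ·ΔZ = (0.786373)(0.374961)(-258.3) + (0.786373)(-0.927041)(408.2) + (-0.617752)(631.2) = -763.66 m.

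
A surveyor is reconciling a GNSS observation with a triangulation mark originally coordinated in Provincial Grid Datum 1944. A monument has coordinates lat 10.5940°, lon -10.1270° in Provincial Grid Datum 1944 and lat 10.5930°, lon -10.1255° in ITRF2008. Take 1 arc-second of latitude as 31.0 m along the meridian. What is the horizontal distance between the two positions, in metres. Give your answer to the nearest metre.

Δφ = 10.5930° − 10.5940° = -0.0010°; Δλ = -10.1255° − -10.1270° = +0.0015°.
1° of latitude = 3600 × 31.00 = 111600 m.
ΔN = Δφ × 111600 = -111.6 m; ΔE = Δλ × 111600 × cos(10.5940°) = +0.0015 × 111600 × 0.982955 = 164.5 m.
Distance = √(ΔE² + ΔN²) = √(164.5² + (-111.6)²) = 198.8 m.

199 m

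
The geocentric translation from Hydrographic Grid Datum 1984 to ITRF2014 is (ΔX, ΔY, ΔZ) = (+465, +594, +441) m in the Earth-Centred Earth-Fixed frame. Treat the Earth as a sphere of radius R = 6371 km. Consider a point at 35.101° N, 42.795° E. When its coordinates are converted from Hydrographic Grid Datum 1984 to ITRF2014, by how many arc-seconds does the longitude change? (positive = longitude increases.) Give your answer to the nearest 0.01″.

sin φ = 0.575020, cos φ = 0.818140, sin λ = 0.679377, cos λ = 0.733789.
East component: ΔE = −sin λ·ΔX + cos λ·ΔY = −(0.679377)(465) + (0.733789)(594) = 119.96 m.
1° of latitude spans πR/180 = 111195 m; at latitude φ, 1° of longitude spans that × cos φ = 90973.0 m, so Δλ = 119.96 / 90973.0 × 3600 = 4.747″.

Δλ = 4.75″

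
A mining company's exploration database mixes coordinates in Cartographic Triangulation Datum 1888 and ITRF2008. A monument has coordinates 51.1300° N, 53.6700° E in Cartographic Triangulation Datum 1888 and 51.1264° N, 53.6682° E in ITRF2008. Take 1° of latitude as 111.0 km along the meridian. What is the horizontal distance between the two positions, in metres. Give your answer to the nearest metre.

Δφ = 51.1264° − 51.1300° = -0.0036°; Δλ = 53.6682° − 53.6700° = -0.0018°.
ΔN = Δφ × 111000 = -399.6 m; ΔE = Δλ × 111000 × cos(51.1300°) = -0.0018 × 111000 × 0.627555 = -125.4 m.
Distance = √(ΔE² + ΔN²) = √((-125.4)² + (-399.6)²) = 418.8 m.

419 m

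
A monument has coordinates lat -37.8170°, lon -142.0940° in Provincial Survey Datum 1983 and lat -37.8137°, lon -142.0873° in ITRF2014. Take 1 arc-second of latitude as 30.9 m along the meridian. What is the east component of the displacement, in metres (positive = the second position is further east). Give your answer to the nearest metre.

ΔE = 589 m

Δφ = -37.8137° − -37.8170° = +0.0033°; Δλ = -142.0873° − -142.0940° = +0.0067°.
1° of latitude = 3600 × 30.90 = 111240 m.
ΔN = Δφ × 111240 = 367.1 m; ΔE = Δλ × 111240 × cos(-37.8170°) = +0.0067 × 111240 × 0.789973 = 588.8 m.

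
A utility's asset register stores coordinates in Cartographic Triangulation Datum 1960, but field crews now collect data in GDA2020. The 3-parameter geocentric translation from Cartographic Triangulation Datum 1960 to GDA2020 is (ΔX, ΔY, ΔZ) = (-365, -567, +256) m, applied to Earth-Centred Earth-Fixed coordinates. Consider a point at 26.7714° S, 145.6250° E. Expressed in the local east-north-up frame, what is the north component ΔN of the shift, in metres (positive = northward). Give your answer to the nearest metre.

The local north axis is (−sin φ cos λ, −sin φ sin λ, cos φ), giving ΔN = 135.695 − 144.198 + 228.560 = 220.06 m.

ΔN = 220 m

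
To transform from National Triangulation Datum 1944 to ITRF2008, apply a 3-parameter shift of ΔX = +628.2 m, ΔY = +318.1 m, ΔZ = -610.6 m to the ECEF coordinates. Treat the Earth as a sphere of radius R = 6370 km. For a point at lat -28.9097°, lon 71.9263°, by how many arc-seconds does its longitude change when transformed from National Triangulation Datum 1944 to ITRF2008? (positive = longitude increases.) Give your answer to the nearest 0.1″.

sin φ = -0.483431, cos φ = 0.875383, sin λ = 0.950658, cos λ = 0.310240.
East component: ΔE = −sin λ·ΔX + cos λ·ΔY = −(0.950658)(628.2) + (0.310240)(318.1) = -498.52 m.
1° of latitude spans πR/180 = 111177 m; at latitude φ, 1° of longitude spans that × cos φ = 97322.8 m, so Δλ = -498.52 / 97322.8 × 3600 = -18.440″.

Δλ = -18.4″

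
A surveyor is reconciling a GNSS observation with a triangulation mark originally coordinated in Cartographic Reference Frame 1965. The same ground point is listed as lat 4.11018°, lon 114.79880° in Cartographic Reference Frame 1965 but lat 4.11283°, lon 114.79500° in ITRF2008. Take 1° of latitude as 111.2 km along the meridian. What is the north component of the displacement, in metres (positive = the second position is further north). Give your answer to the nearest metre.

Δφ = 4.11283° − 4.11018° = +0.00265°; Δλ = 114.79500° − 114.79880° = -0.00380°.
ΔN = Δφ × 111200 = 294.7 m; ΔE = Δλ × 111200 × cos(4.11018°) = -0.00380 × 111200 × 0.997428 = -421.5 m.

ΔN = 295 m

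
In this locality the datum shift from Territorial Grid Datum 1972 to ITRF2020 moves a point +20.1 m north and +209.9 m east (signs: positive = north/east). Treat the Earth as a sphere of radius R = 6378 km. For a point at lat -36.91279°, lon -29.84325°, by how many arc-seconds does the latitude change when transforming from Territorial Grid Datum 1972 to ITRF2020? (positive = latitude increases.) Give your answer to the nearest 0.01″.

On a sphere of radius R, 1 rad of latitude = R, so Δφ = ΔN / R = 20.1 / 6378000 = 3.1515e-06 rad = 0.650″.

Δφ = 0.65″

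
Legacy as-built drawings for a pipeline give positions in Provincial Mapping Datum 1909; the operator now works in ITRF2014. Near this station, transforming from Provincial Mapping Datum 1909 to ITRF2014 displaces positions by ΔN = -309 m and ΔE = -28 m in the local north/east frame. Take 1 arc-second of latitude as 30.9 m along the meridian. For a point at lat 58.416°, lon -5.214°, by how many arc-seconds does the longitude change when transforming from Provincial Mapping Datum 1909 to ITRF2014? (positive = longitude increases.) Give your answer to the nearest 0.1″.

At latitude 58.416°, cos φ = 0.523748.
1″ of longitude at this latitude = 30.90 × cos φ = 16.1838 m, so Δλ = -28.0 / 16.1838 = -1.730″.

Δλ = -1.7″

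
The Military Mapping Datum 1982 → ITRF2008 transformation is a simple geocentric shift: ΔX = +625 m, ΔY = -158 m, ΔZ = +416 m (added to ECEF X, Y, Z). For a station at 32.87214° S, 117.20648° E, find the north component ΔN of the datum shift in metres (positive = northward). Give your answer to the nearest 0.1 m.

At φ = -32.87214°, λ = 117.20648°: sin φ = -0.542766, cos φ = 0.839884, sin λ = 0.889365, cos λ = -0.457199.
ΔN = −sin φ cos λ·ΔX − sin φ sin λ·ΔY + cos φ·ΔZ = −(-0.542766)(-0.457199)(625) − (-0.542766)(0.889365)(-158) + (0.839884)(416) = 118.03 m.

ΔN = 118.0 m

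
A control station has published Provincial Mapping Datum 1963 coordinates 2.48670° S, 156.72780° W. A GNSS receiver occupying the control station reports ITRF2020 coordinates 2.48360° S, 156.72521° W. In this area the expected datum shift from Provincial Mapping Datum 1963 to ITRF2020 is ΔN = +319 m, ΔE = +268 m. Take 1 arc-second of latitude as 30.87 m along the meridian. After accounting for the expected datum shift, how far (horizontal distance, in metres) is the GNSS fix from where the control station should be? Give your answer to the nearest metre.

Observed coordinate differences: Δφ = +0.00310°, Δλ = +0.00259°.
Converting to metres (1° lat = 111132 m, cos φ = 0.999058): observed ΔN = 344.5 m, observed ΔE = 287.6 m.
Subtracting the expected shift leaves a residual of 344.5 − (319) = 25.5 m north and 287.6 − (268) = 19.6 m east.
Residual distance = √(25.5² + 19.6²) = 32.1 m.

32 m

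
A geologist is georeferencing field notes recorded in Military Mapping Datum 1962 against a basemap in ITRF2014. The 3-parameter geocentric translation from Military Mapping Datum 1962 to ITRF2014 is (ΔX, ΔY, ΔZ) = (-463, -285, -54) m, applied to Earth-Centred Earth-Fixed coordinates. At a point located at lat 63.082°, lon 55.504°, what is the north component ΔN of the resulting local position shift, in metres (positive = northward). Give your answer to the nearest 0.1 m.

ΔN = 418.8 m

The local north axis is (−sin φ cos λ, −sin φ sin λ, cos φ), giving ΔN = 233.809 + 209.438 − 24.447 = 418.80 m.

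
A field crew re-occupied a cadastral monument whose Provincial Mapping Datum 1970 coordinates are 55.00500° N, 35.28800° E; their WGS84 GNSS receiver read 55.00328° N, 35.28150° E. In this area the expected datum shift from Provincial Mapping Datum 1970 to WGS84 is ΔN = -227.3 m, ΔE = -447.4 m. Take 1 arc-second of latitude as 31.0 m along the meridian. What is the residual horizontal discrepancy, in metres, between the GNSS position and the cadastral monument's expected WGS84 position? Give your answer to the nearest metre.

Observed coordinate differences: Δφ = -0.00172°, Δλ = -0.00650°.
Converting to metres (1° lat = 111600 m, cos φ = 0.573505): observed ΔN = -192.0 m, observed ΔE = -416.0 m.
Subtracting the expected shift leaves a residual of -192.0 − (-227.3) = 35.3 m north and -416.0 − (-447.4) = 31.4 m east.
Residual distance = √(35.3² + 31.4²) = 47.3 m.

47 m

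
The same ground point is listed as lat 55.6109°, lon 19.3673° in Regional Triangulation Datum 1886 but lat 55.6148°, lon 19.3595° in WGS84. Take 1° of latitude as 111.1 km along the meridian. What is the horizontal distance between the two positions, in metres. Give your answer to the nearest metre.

Δφ = 55.6148° − 55.6109° = +0.0039°; Δλ = 19.3595° − 19.3673° = -0.0078°.
ΔN = Δφ × 111100 = 433.3 m; ΔE = Δλ × 111100 × cos(55.6109°) = -0.0078 × 111100 × 0.564810 = -489.5 m.
Distance = √(ΔE² + ΔN²) = √((-489.5)² + 433.3²) = 653.7 m.

654 m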